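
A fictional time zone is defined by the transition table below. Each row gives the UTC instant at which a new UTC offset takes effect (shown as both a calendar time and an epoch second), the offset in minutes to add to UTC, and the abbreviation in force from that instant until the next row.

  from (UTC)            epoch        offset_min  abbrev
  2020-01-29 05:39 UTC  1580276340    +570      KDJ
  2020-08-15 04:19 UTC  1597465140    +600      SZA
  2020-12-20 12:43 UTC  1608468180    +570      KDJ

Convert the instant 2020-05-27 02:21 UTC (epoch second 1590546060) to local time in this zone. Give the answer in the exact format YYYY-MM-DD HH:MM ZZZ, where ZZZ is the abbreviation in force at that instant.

Query: 2020-05-27 02:21 UTC
Rule 1/3 (KDJ, +09:30): 2020-01-29 05:39 UTC ≤ query < 2020-08-15 04:19 UTC
2·60 + 21 + 570 = 711 min
711 = 0·1440 + 711; 711 = 11·60 + 51 → 11:51, same day
→ 2020-05-27 11:51 KDJ

2020-05-27 11:51 KDJ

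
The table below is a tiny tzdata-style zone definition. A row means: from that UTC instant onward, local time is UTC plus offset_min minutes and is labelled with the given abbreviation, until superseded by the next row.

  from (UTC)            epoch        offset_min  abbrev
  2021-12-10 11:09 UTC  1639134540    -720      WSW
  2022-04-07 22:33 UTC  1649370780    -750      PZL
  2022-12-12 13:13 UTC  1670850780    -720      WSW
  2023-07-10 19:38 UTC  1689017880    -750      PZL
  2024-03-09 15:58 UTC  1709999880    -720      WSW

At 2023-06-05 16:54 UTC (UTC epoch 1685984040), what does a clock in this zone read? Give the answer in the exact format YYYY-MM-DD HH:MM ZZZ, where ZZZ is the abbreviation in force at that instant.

Query: 2023-06-05 16:54 UTC
Rule 3/5 (WSW, -12:00): 2022-12-12 13:13 UTC ≤ query < 2023-07-10 19:38 UTC
16·60 + 54 - 720 = 294 min
294 = 0·1440 + 294; 294 = 4·60 + 54 → 04:54, same day
→ 2023-06-05 04:54 WSW

2023-06-05 04:54 WSW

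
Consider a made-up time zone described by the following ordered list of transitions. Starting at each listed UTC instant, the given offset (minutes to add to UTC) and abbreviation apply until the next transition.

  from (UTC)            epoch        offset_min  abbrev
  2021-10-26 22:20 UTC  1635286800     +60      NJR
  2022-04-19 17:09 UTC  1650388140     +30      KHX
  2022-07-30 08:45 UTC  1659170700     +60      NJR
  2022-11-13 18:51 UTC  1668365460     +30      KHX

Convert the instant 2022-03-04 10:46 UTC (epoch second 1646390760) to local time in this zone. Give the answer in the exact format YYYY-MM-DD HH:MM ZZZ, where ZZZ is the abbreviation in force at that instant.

2022-03-04 11:46 NJR

Query: 2022-03-04 10:46 UTC
Rule 1/4 (NJR, +01:00): 2021-10-26 22:20 UTC ≤ query < 2022-04-19 17:09 UTC
10·60 + 46 + 60 = 706 min
706 = 0·1440 + 706; 706 = 11·60 + 46 → 11:46, same day
→ 2022-03-04 11:46 NJR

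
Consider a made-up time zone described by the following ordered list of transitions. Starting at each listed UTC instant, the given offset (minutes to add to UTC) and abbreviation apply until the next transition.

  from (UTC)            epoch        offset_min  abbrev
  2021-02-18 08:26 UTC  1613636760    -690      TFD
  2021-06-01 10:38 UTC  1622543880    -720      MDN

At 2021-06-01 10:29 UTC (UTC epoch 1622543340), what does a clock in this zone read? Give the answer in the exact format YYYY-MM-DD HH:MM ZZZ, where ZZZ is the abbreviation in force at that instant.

Query: 2021-06-01 10:29 UTC
Rule 1/2 (TFD, -11:30): 2021-02-18 08:26 UTC ≤ query < 2021-06-01 10:38 UTC
10·60 + 29 - 690 = -61 min
-61 = -1·1440 + 1379; 1379 = 22·60 + 59 → 22:59, 2021-06-01 - 1 day = 2021-05-31
→ 2021-05-31 22:59 TFD

2021-05-31 22:59 TFD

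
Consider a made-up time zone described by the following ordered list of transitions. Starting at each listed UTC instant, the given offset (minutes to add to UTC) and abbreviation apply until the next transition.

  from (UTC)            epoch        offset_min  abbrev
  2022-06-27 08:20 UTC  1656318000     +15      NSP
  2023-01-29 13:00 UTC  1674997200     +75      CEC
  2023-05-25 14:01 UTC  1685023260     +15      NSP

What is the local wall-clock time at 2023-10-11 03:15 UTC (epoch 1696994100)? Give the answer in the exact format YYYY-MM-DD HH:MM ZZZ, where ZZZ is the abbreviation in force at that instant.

Query: 2023-10-11 03:15 UTC
Rule 3/3 (NSP, +00:15): 2023-05-25 14:01 UTC ≤ query < +∞
3·60 + 15 + 15 = 210 min
210 = 0·1440 + 210; 210 = 3·60 + 30 → 03:30, same day
→ 2023-10-11 03:30 NSP

2023-10-11 03:30 NSP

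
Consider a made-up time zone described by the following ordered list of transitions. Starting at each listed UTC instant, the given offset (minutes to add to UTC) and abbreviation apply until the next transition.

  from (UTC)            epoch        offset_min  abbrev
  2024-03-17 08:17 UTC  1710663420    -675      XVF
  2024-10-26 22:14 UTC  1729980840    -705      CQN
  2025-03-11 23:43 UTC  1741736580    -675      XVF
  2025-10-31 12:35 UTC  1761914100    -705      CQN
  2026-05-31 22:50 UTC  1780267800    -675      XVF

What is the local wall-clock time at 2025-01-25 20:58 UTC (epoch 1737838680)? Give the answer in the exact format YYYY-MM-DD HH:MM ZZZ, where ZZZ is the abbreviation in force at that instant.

2025-01-25 09:13 CQN

Query: 2025-01-25 20:58 UTC
Rule 2/5 (CQN, -11:45): 2024-10-26 22:14 UTC ≤ query < 2025-03-11 23:43 UTC
20·60 + 58 - 705 = 553 min
553 = 0·1440 + 553; 553 = 9·60 + 13 → 09:13, same day
→ 2025-01-25 09:13 CQN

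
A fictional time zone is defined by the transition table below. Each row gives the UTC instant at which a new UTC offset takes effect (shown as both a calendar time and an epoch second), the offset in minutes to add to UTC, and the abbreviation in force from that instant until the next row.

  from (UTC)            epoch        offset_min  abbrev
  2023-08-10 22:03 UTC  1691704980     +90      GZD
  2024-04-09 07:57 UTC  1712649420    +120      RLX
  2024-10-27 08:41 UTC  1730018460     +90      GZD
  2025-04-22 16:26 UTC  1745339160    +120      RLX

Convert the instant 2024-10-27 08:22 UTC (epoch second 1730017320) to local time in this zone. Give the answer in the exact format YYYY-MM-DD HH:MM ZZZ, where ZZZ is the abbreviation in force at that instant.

2024-10-27 10:22 RLX

Query: 2024-10-27 08:22 UTC
Rule 2/4 (RLX, +02:00): 2024-04-09 07:57 UTC ≤ query < 2024-10-27 08:41 UTC
8·60 + 22 + 120 = 622 min
622 = 0·1440 + 622; 622 = 10·60 + 22 → 10:22, same day
→ 2024-10-27 10:22 RLX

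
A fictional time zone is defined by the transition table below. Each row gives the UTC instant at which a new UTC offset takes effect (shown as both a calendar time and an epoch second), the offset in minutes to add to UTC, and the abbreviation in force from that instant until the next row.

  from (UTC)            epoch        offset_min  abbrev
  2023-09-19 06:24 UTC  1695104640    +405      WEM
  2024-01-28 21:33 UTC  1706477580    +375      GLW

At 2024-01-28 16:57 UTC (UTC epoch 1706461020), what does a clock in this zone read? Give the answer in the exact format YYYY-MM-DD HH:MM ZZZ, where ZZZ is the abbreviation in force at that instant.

2024-01-28 23:42 WEM

Query: 2024-01-28 16:57 UTC
Rule 1/2 (WEM, +06:45): 2023-09-19 06:24 UTC ≤ query < 2024-01-28 21:33 UTC
16·60 + 57 + 405 = 1422 min
1422 = 0·1440 + 1422; 1422 = 23·60 + 42 → 23:42, same day
→ 2024-01-28 23:42 WEM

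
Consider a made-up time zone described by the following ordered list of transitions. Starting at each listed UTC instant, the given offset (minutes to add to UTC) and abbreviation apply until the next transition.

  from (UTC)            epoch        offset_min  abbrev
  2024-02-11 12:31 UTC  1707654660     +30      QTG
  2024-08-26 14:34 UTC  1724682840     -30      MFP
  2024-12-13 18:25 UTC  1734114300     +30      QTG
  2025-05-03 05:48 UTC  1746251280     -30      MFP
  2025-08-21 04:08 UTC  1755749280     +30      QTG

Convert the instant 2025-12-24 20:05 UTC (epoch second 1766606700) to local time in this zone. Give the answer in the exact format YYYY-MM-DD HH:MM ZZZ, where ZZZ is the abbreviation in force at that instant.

Query: 2025-12-24 20:05 UTC
Rule 5/5 (QTG, +00:30): 2025-08-21 04:08 UTC ≤ query < +∞
20·60 + 5 + 30 = 1235 min
1235 = 0·1440 + 1235; 1235 = 20·60 + 35 → 20:35, same day
→ 2025-12-24 20:35 QTG

2025-12-24 20:35 QTG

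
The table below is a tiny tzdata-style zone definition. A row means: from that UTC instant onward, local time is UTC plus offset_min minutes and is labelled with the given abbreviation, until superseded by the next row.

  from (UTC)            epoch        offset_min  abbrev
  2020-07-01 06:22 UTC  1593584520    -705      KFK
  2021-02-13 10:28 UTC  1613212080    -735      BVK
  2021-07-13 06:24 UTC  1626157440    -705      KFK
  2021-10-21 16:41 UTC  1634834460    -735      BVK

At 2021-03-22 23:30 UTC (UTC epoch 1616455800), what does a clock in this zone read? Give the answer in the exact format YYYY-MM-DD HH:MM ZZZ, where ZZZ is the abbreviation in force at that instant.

2021-03-22 11:15 BVK

Query: 2021-03-22 23:30 UTC
Rule 2/4 (BVK, -12:15): 2021-02-13 10:28 UTC ≤ query < 2021-07-13 06:24 UTC
23·60 + 30 - 735 = 675 min
675 = 0·1440 + 675; 675 = 11·60 + 15 → 11:15, same day
→ 2021-03-22 11:15 BVK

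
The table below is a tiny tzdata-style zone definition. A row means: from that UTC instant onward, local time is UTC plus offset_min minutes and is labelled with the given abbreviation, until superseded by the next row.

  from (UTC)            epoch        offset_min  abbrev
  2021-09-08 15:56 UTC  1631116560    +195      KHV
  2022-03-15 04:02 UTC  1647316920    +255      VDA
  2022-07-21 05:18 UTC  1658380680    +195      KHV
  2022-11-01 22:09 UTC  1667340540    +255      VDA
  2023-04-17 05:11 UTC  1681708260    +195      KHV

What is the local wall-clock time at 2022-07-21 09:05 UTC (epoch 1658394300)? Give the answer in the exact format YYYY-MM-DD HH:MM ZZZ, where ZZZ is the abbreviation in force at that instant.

Query: 2022-07-21 09:05 UTC
Rule 3/5 (KHV, +03:15): 2022-07-21 05:18 UTC ≤ query < 2022-11-01 22:09 UTC
9·60 + 5 + 195 = 740 min
740 = 0·1440 + 740; 740 = 12·60 + 20 → 12:20, same day
→ 2022-07-21 12:20 KHV

2022-07-21 12:20 KHV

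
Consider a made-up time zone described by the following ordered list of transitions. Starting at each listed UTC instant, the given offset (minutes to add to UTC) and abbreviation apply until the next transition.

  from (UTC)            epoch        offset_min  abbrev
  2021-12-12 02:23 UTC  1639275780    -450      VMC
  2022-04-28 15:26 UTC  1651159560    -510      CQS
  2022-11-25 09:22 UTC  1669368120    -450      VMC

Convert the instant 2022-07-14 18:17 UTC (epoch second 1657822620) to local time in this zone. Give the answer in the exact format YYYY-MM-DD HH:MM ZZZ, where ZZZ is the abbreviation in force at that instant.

Query: 2022-07-14 18:17 UTC
Rule 2/3 (CQS, -08:30): 2022-04-28 15:26 UTC ≤ query < 2022-11-25 09:22 UTC
18·60 + 17 - 510 = 587 min
587 = 0·1440 + 587; 587 = 9·60 + 47 → 09:47, same day
→ 2022-07-14 09:47 CQS

2022-07-14 09:47 CQS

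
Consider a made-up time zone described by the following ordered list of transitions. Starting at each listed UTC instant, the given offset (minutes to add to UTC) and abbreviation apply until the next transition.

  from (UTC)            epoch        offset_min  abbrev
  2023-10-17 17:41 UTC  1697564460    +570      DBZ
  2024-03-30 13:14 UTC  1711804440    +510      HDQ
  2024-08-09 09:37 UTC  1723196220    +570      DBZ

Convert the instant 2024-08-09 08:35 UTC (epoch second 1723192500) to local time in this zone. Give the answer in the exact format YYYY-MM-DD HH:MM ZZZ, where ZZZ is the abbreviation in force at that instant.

2024-08-09 17:05 HDQ

Query: 2024-08-09 08:35 UTC
Rule 2/3 (HDQ, +08:30): 2024-03-30 13:14 UTC ≤ query < 2024-08-09 09:37 UTC
8·60 + 35 + 510 = 1025 min
1025 = 0·1440 + 1025; 1025 = 17·60 + 5 → 17:05, same day
→ 2024-08-09 17:05 HDQ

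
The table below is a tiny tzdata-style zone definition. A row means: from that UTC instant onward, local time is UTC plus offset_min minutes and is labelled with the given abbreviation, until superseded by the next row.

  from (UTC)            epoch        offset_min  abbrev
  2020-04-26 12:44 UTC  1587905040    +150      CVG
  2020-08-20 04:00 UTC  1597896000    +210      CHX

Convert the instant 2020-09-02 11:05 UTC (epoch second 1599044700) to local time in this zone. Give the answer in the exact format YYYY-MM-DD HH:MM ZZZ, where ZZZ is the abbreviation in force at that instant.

2020-09-02 14:35 CHX

Query: 2020-09-02 11:05 UTC
Rule 2/2 (CHX, +03:30): 2020-08-20 04:00 UTC ≤ query < +∞
11·60 + 5 + 210 = 875 min
875 = 0·1440 + 875; 875 = 14·60 + 35 → 14:35, same day
→ 2020-09-02 14:35 CHX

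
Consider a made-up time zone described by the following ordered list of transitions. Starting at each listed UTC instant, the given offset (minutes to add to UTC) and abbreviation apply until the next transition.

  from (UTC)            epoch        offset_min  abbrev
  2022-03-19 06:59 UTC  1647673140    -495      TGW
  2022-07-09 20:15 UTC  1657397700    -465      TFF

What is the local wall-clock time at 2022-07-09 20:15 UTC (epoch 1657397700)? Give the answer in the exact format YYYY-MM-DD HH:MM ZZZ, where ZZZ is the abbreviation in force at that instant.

Query: 2022-07-09 20:15 UTC
Rule 2/2 (TFF, -07:45): 2022-07-09 20:15 UTC ≤ query < +∞
20·60 + 15 - 465 = 750 min
750 = 0·1440 + 750; 750 = 12·60 + 30 → 12:30, same day
→ 2022-07-09 12:30 TFF

2022-07-09 12:30 TFF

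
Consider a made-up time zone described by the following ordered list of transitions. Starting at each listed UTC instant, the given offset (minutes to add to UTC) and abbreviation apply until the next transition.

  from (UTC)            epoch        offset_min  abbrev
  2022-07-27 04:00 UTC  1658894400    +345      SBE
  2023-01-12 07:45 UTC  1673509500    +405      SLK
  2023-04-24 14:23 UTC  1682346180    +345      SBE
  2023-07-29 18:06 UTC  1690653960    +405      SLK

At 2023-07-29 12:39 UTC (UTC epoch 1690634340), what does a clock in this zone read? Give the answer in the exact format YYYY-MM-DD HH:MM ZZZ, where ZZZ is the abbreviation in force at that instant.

Query: 2023-07-29 12:39 UTC
Rule 3/4 (SBE, +05:45): 2023-04-24 14:23 UTC ≤ query < 2023-07-29 18:06 UTC
12·60 + 39 + 345 = 1104 min
1104 = 0·1440 + 1104; 1104 = 18·60 + 24 → 18:24, same day
→ 2023-07-29 18:24 SBE

2023-07-29 18:24 SBE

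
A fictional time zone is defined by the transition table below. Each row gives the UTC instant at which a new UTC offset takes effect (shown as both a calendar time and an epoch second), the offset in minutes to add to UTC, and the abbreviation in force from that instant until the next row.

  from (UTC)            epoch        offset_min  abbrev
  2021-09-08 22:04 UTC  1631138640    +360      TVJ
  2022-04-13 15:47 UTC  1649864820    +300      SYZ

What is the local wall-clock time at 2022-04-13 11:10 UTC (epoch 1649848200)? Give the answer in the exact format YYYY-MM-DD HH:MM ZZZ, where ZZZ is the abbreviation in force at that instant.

2022-04-13 17:10 TVJ

Query: 2022-04-13 11:10 UTC
Rule 1/2 (TVJ, +06:00): 2021-09-08 22:04 UTC ≤ query < 2022-04-13 15:47 UTC
11·60 + 10 + 360 = 1030 min
1030 = 0·1440 + 1030; 1030 = 17·60 + 10 → 17:10, same day
→ 2022-04-13 17:10 TVJ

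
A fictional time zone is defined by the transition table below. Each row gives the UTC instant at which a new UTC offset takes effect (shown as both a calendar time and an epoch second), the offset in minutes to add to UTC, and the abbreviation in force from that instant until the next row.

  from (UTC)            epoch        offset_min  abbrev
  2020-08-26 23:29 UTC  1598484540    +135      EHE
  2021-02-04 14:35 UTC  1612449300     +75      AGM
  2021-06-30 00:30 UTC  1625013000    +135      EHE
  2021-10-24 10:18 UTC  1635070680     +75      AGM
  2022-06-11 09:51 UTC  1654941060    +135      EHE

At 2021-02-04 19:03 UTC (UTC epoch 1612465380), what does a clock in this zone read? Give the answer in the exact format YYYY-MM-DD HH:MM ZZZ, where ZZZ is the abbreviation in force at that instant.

2021-02-04 20:18 AGM

Query: 2021-02-04 19:03 UTC
Rule 2/5 (AGM, +01:15): 2021-02-04 14:35 UTC ≤ query < 2021-06-30 00:30 UTC
19·60 + 3 + 75 = 1218 min
1218 = 0·1440 + 1218; 1218 = 20·60 + 18 → 20:18, same day
→ 2021-02-04 20:18 AGM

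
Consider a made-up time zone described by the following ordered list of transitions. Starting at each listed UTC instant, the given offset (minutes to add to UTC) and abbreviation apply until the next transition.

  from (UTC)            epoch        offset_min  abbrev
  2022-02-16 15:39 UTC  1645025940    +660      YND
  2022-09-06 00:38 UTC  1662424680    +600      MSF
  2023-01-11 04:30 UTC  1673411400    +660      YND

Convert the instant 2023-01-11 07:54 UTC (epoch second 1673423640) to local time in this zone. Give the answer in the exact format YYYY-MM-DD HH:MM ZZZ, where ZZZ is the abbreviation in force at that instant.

2023-01-11 18:54 YND

Query: 2023-01-11 07:54 UTC
Rule 3/3 (YND, +11:00): 2023-01-11 04:30 UTC ≤ query < +∞
7·60 + 54 + 660 = 1134 min
1134 = 0·1440 + 1134; 1134 = 18·60 + 54 → 18:54, same day
→ 2023-01-11 18:54 YND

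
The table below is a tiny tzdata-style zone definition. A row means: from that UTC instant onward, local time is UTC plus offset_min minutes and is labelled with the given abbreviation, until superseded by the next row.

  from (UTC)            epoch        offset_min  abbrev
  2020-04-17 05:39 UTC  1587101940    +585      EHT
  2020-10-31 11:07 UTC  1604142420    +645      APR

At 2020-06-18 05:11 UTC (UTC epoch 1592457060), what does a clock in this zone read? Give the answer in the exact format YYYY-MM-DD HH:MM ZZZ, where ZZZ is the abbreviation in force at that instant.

Query: 2020-06-18 05:11 UTC
Rule 1/2 (EHT, +09:45): 2020-04-17 05:39 UTC ≤ query < 2020-10-31 11:07 UTC
5·60 + 11 + 585 = 896 min
896 = 0·1440 + 896; 896 = 14·60 + 56 → 14:56, same day
→ 2020-06-18 14:56 EHT

2020-06-18 14:56 EHT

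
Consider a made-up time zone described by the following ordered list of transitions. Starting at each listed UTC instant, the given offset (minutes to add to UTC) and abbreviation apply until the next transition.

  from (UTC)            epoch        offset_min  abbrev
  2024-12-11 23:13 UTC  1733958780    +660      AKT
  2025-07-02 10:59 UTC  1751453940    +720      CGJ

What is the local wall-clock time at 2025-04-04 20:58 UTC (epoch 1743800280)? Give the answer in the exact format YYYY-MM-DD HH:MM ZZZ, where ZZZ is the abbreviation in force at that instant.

2025-04-05 07:58 AKT

Query: 2025-04-04 20:58 UTC
Rule 1/2 (AKT, +11:00): 2024-12-11 23:13 UTC ≤ query < 2025-07-02 10:59 UTC
20·60 + 58 + 660 = 1918 min
1918 = 1·1440 + 478; 478 = 7·60 + 58 → 07:58, 2025-04-04 + 1 day = 2025-04-05
→ 2025-04-05 07:58 AKT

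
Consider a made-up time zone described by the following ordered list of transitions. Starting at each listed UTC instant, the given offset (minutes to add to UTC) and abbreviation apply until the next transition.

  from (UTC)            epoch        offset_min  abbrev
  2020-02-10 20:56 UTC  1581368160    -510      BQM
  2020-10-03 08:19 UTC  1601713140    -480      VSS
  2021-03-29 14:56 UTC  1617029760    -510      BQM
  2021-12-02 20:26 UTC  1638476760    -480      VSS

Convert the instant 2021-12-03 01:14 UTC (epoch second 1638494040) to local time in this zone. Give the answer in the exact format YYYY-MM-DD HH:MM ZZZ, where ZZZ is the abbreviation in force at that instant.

2021-12-02 17:14 VSS

Query: 2021-12-03 01:14 UTC
Rule 4/4 (VSS, -08:00): 2021-12-02 20:26 UTC ≤ query < +∞
1·60 + 14 - 480 = -406 min
-406 = -1·1440 + 1034; 1034 = 17·60 + 14 → 17:14, 2021-12-03 - 1 day = 2021-12-02
→ 2021-12-02 17:14 VSS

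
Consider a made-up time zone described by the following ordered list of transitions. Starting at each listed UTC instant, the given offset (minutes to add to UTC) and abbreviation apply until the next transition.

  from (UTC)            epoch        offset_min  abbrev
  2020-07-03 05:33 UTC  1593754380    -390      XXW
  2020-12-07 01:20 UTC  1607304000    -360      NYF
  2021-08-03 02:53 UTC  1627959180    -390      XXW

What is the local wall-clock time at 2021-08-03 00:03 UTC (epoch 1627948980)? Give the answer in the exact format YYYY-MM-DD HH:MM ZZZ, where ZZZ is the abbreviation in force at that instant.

Query: 2021-08-03 00:03 UTC
Rule 2/3 (NYF, -06:00): 2020-12-07 01:20 UTC ≤ query < 2021-08-03 02:53 UTC
0·60 + 3 - 360 = -357 min
-357 = -1·1440 + 1083; 1083 = 18·60 + 3 → 18:03, 2021-08-03 - 1 day = 2021-08-02
→ 2021-08-02 18:03 NYF

2021-08-02 18:03 NYF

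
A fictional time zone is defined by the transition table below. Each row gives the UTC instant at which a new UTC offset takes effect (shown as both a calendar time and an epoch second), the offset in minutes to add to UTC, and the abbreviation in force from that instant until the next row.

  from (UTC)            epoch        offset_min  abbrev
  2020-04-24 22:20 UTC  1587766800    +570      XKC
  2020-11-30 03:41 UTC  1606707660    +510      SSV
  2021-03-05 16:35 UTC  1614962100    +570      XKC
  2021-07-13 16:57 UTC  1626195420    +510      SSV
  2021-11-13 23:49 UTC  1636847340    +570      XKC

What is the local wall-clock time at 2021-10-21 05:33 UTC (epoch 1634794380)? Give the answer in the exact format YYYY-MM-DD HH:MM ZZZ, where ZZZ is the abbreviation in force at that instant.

Query: 2021-10-21 05:33 UTC
Rule 4/5 (SSV, +08:30): 2021-07-13 16:57 UTC ≤ query < 2021-11-13 23:49 UTC
5·60 + 33 + 510 = 843 min
843 = 0·1440 + 843; 843 = 14·60 + 3 → 14:03, same day
→ 2021-10-21 14:03 SSV

2021-10-21 14:03 SSV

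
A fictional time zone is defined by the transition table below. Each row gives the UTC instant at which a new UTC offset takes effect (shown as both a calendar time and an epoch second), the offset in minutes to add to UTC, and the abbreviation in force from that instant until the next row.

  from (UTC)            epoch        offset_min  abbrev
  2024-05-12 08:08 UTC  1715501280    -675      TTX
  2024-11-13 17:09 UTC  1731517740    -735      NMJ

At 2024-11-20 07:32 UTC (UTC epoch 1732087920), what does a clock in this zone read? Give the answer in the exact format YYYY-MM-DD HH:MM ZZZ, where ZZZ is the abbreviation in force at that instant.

2024-11-19 19:17 NMJ

Query: 2024-11-20 07:32 UTC
Rule 2/2 (NMJ, -12:15): 2024-11-13 17:09 UTC ≤ query < +∞
7·60 + 32 - 735 = -283 min
-283 = -1·1440 + 1157; 1157 = 19·60 + 17 → 19:17, 2024-11-20 - 1 day = 2024-11-19
→ 2024-11-19 19:17 NMJ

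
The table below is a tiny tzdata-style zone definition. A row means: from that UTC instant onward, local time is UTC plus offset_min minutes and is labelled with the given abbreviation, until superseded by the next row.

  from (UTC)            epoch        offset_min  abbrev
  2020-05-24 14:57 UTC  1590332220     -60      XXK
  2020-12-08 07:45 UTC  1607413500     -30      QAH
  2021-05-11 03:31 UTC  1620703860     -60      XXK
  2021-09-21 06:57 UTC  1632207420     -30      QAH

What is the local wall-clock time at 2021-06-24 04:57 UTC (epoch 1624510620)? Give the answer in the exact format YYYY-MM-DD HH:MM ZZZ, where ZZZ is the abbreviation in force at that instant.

Query: 2021-06-24 04:57 UTC
Rule 3/4 (XXK, -01:00): 2021-05-11 03:31 UTC ≤ query < 2021-09-21 06:57 UTC
4·60 + 57 - 60 = 237 min
237 = 0·1440 + 237; 237 = 3·60 + 57 → 03:57, same day
→ 2021-06-24 03:57 XXK

2021-06-24 03:57 XXK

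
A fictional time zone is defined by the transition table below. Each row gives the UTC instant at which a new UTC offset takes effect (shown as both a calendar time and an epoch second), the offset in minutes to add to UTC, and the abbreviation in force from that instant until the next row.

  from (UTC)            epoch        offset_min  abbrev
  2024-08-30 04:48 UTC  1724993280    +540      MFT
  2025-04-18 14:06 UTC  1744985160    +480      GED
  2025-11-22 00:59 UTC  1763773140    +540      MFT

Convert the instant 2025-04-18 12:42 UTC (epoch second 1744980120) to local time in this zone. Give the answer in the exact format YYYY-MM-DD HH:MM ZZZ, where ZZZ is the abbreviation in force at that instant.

2025-04-18 21:42 MFT

Query: 2025-04-18 12:42 UTC
Rule 1/3 (MFT, +09:00): 2024-08-30 04:48 UTC ≤ query < 2025-04-18 14:06 UTC
12·60 + 42 + 540 = 1302 min
1302 = 0·1440 + 1302; 1302 = 21·60 + 42 → 21:42, same day
→ 2025-04-18 21:42 MFT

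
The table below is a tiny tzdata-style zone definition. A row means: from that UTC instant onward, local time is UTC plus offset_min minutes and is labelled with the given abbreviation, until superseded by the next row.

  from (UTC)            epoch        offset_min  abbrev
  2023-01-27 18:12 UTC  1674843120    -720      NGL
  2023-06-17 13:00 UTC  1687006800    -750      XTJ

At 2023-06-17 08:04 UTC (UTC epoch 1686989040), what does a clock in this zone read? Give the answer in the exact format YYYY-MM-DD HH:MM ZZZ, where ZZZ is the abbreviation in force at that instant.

2023-06-16 20:04 NGL

Query: 2023-06-17 08:04 UTC
Rule 1/2 (NGL, -12:00): 2023-01-27 18:12 UTC ≤ query < 2023-06-17 13:00 UTC
8·60 + 4 - 720 = -236 min
-236 = -1·1440 + 1204; 1204 = 20·60 + 4 → 20:04, 2023-06-17 - 1 day = 2023-06-16
→ 2023-06-16 20:04 NGL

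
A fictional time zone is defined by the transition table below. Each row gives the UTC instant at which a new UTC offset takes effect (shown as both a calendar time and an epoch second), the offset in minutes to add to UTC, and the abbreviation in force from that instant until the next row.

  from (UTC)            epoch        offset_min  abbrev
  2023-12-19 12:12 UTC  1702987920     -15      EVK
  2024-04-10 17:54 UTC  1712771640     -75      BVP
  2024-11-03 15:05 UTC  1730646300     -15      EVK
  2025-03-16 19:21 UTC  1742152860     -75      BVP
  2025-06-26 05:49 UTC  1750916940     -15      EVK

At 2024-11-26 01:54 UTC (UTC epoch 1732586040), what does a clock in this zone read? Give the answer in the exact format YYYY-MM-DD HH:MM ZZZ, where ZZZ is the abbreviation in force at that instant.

Query: 2024-11-26 01:54 UTC
Rule 3/5 (EVK, -00:15): 2024-11-03 15:05 UTC ≤ query < 2025-03-16 19:21 UTC
1·60 + 54 - 15 = 99 min
99 = 0·1440 + 99; 99 = 1·60 + 39 → 01:39, same day
→ 2024-11-26 01:39 EVK

2024-11-26 01:39 EVK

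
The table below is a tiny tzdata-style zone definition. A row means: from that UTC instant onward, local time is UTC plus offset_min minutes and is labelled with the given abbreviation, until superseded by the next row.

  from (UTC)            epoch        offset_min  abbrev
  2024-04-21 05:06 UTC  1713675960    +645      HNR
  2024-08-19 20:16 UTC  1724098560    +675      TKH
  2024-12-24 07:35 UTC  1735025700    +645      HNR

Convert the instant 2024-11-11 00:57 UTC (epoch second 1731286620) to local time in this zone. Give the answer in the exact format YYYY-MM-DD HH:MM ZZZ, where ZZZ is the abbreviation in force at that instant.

2024-11-11 12:12 TKH

Query: 2024-11-11 00:57 UTC
Rule 2/3 (TKH, +11:15): 2024-08-19 20:16 UTC ≤ query < 2024-12-24 07:35 UTC
0·60 + 57 + 675 = 732 min
732 = 0·1440 + 732; 732 = 12·60 + 12 → 12:12, same day
→ 2024-11-11 12:12 TKH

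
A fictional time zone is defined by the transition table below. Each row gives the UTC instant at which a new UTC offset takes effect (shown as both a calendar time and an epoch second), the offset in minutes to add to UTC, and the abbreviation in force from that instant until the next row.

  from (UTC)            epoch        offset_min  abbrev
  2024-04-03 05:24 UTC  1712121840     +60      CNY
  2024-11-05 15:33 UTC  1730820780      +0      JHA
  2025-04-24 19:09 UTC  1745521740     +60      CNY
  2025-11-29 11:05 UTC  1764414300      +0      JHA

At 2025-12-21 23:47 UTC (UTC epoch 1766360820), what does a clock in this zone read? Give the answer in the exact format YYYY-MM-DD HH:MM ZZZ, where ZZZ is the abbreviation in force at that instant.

2025-12-21 23:47 JHA

Query: 2025-12-21 23:47 UTC
Rule 4/4 (JHA, +00:00): 2025-11-29 11:05 UTC ≤ query < +∞
23·60 + 47 + 0 = 1427 min
1427 = 0·1440 + 1427; 1427 = 23·60 + 47 → 23:47, same day
→ 2025-12-21 23:47 JHA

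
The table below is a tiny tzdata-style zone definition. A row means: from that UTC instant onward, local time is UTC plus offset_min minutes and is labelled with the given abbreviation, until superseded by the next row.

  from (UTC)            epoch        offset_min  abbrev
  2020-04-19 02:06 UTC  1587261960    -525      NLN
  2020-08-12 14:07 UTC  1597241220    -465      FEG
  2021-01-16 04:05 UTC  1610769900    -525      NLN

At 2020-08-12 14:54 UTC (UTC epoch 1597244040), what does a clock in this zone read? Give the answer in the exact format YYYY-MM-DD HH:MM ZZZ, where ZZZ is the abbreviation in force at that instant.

Query: 2020-08-12 14:54 UTC
Rule 2/3 (FEG, -07:45): 2020-08-12 14:07 UTC ≤ query < 2021-01-16 04:05 UTC
14·60 + 54 - 465 = 429 min
429 = 0·1440 + 429; 429 = 7·60 + 9 → 07:09, same day
→ 2020-08-12 07:09 FEG

2020-08-12 07:09 FEG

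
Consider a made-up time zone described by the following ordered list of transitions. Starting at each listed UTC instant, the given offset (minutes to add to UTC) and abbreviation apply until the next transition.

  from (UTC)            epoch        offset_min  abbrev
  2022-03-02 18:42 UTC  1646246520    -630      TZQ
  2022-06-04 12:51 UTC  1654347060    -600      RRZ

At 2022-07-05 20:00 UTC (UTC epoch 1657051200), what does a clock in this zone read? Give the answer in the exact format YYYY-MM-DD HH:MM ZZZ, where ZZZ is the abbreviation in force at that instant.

Query: 2022-07-05 20:00 UTC
Rule 2/2 (RRZ, -10:00): 2022-06-04 12:51 UTC ≤ query < +∞
20·60 + 0 - 600 = 600 min
600 = 0·1440 + 600; 600 = 10·60 + 0 → 10:00, same day
→ 2022-07-05 10:00 RRZ

2022-07-05 10:00 RRZ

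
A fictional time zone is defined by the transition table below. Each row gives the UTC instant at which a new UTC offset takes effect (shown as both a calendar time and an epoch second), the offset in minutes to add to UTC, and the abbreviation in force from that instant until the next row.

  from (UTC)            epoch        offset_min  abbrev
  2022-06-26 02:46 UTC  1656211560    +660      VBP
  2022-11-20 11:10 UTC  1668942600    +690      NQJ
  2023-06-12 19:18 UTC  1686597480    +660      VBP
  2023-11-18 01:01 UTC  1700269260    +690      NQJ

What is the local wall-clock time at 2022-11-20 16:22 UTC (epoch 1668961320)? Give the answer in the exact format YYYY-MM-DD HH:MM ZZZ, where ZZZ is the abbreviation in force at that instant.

2022-11-21 03:52 NQJ

Query: 2022-11-20 16:22 UTC
Rule 2/4 (NQJ, +11:30): 2022-11-20 11:10 UTC ≤ query < 2023-06-12 19:18 UTC
16·60 + 22 + 690 = 1672 min
1672 = 1·1440 + 232; 232 = 3·60 + 52 → 03:52, 2022-11-20 + 1 day = 2022-11-21
→ 2022-11-21 03:52 NQJ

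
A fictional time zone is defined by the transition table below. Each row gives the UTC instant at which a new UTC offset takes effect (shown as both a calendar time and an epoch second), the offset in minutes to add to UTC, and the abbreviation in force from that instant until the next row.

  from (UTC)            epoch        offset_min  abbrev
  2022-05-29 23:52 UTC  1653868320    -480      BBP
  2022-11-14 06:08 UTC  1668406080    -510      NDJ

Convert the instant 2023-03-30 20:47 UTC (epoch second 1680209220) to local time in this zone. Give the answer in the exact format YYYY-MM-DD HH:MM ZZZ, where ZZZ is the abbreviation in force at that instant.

2023-03-30 12:17 NDJ

Query: 2023-03-30 20:47 UTC
Rule 2/2 (NDJ, -08:30): 2022-11-14 06:08 UTC ≤ query < +∞
20·60 + 47 - 510 = 737 min
737 = 0·1440 + 737; 737 = 12·60 + 17 → 12:17, same day
→ 2023-03-30 12:17 NDJ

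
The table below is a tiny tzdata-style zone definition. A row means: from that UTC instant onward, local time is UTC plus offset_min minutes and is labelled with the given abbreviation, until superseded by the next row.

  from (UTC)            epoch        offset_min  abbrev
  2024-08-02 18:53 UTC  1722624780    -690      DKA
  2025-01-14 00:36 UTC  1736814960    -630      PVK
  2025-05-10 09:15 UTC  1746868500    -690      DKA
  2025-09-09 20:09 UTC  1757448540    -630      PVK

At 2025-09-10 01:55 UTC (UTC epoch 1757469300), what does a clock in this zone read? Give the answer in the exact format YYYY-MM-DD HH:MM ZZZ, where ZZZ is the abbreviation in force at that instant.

Query: 2025-09-10 01:55 UTC
Rule 4/4 (PVK, -10:30): 2025-09-09 20:09 UTC ≤ query < +∞
1·60 + 55 - 630 = -515 min
-515 = -1·1440 + 925; 925 = 15·60 + 25 → 15:25, 2025-09-10 - 1 day = 2025-09-09
→ 2025-09-09 15:25 PVK

2025-09-09 15:25 PVK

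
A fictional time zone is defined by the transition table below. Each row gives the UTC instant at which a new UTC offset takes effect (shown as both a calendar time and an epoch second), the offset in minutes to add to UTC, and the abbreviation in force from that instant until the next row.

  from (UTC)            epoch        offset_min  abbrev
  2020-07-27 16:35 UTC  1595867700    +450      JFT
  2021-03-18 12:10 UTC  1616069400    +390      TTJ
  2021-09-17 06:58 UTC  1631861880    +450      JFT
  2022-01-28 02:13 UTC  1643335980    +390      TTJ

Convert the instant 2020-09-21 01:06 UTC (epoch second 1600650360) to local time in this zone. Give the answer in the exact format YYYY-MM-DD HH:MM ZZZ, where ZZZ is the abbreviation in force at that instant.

Query: 2020-09-21 01:06 UTC
Rule 1/4 (JFT, +07:30): 2020-07-27 16:35 UTC ≤ query < 2021-03-18 12:10 UTC
1·60 + 6 + 450 = 516 min
516 = 0·1440 + 516; 516 = 8·60 + 36 → 08:36, same day
→ 2020-09-21 08:36 JFT

2020-09-21 08:36 JFT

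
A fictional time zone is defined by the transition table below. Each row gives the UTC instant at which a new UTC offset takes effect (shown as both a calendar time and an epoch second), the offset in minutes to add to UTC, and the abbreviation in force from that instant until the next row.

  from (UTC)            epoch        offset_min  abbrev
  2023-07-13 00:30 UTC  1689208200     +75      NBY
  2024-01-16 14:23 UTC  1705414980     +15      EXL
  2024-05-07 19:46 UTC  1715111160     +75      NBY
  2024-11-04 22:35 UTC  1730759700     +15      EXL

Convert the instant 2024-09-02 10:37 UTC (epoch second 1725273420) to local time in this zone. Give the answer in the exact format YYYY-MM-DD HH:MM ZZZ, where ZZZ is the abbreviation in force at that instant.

Query: 2024-09-02 10:37 UTC
Rule 3/4 (NBY, +01:15): 2024-05-07 19:46 UTC ≤ query < 2024-11-04 22:35 UTC
10·60 + 37 + 75 = 712 min
712 = 0·1440 + 712; 712 = 11·60 + 52 → 11:52, same day
→ 2024-09-02 11:52 NBY

2024-09-02 11:52 NBY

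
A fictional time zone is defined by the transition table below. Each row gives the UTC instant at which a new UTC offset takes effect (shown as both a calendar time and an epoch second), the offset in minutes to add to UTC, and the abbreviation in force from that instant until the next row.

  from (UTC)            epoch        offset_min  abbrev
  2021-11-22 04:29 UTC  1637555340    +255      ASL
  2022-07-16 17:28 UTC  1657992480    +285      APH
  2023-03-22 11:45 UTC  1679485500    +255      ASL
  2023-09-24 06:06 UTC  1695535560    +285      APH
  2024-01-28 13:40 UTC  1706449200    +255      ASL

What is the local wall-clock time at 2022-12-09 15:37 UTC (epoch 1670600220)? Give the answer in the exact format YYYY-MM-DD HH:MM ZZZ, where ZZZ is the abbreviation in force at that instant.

2022-12-09 20:22 APH

Query: 2022-12-09 15:37 UTC
Rule 2/5 (APH, +04:45): 2022-07-16 17:28 UTC ≤ query < 2023-03-22 11:45 UTC
15·60 + 37 + 285 = 1222 min
1222 = 0·1440 + 1222; 1222 = 20·60 + 22 → 20:22, same day
→ 2022-12-09 20:22 APH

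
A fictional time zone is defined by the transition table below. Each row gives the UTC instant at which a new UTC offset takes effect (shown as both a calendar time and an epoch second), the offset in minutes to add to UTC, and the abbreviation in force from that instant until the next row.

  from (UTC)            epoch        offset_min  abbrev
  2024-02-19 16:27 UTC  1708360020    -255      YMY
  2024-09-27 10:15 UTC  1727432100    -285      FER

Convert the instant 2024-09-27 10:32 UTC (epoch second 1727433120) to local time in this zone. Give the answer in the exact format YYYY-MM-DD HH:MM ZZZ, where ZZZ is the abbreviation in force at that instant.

Query: 2024-09-27 10:32 UTC
Rule 2/2 (FER, -04:45): 2024-09-27 10:15 UTC ≤ query < +∞
10·60 + 32 - 285 = 347 min
347 = 0·1440 + 347; 347 = 5·60 + 47 → 05:47, same day
→ 2024-09-27 05:47 FER

2024-09-27 05:47 FER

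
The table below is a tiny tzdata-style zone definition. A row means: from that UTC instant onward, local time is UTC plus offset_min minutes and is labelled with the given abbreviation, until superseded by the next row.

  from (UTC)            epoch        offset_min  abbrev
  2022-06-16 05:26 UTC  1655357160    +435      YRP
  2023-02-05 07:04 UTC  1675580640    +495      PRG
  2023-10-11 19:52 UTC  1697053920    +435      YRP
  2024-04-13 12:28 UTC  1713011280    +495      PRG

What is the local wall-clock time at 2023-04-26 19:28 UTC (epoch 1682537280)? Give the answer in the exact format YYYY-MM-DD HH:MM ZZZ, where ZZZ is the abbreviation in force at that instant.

Query: 2023-04-26 19:28 UTC
Rule 2/4 (PRG, +08:15): 2023-02-05 07:04 UTC ≤ query < 2023-10-11 19:52 UTC
19·60 + 28 + 495 = 1663 min
1663 = 1·1440 + 223; 223 = 3·60 + 43 → 03:43, 2023-04-26 + 1 day = 2023-04-27
→ 2023-04-27 03:43 PRG

2023-04-27 03:43 PRG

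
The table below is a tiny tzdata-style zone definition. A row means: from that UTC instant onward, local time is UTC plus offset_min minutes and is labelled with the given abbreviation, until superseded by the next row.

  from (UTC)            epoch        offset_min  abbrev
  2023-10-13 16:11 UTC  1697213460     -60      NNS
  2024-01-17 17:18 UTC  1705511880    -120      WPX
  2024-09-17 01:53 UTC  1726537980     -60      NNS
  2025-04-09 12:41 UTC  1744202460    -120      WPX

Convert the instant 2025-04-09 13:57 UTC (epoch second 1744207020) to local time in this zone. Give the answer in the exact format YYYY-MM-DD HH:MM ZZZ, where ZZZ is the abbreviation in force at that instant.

Query: 2025-04-09 13:57 UTC
Rule 4/4 (WPX, -02:00): 2025-04-09 12:41 UTC ≤ query < +∞
13·60 + 57 - 120 = 717 min
717 = 0·1440 + 717; 717 = 11·60 + 57 → 11:57, same day
→ 2025-04-09 11:57 WPX

2025-04-09 11:57 WPX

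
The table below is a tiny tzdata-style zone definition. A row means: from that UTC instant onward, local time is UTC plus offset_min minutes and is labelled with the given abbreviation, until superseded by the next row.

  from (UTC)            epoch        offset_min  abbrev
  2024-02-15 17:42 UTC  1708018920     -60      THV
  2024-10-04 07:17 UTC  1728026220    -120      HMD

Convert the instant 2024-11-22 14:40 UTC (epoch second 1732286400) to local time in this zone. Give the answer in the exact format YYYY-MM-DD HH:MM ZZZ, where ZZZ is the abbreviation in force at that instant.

2024-11-22 12:40 HMD

Query: 2024-11-22 14:40 UTC
Rule 2/2 (HMD, -02:00): 2024-10-04 07:17 UTC ≤ query < +∞
14·60 + 40 - 120 = 760 min
760 = 0·1440 + 760; 760 = 12·60 + 40 → 12:40, same day
→ 2024-11-22 12:40 HMD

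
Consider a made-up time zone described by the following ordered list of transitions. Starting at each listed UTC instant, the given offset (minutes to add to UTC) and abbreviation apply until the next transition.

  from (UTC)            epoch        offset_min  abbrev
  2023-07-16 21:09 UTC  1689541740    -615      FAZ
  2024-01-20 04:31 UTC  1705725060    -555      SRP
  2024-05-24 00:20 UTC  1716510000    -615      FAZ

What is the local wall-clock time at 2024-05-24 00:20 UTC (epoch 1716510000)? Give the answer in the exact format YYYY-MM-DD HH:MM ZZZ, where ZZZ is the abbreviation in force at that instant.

2024-05-23 14:05 FAZ

Query: 2024-05-24 00:20 UTC
Rule 3/3 (FAZ, -10:15): 2024-05-24 00:20 UTC ≤ query < +∞
0·60 + 20 - 615 = -595 min
-595 = -1·1440 + 845; 845 = 14·60 + 5 → 14:05, 2024-05-24 - 1 day = 2024-05-23
→ 2024-05-23 14:05 FAZ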